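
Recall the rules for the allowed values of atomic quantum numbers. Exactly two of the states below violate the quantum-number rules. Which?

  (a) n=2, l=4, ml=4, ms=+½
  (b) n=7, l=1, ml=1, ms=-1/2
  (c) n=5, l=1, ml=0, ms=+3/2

(a) and (c)

(a) has l = 4 ≥ n = 2, violating 0 ≤ l ≤ n−1.
(c) has ms = +3/2, but an electron's spin must be ±1/2.
The remaining set (b) satisfies all four rules.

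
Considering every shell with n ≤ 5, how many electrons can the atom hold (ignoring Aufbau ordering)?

110

Total orbitals = 1² + 2² + 3² + 4² + 5² = 55. Doubling for spin gives 110 electrons.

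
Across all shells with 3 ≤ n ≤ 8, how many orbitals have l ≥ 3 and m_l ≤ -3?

Count contributing orbitals for each principal shell:
n=4 → 1; n=5 → 3; n=6 → 6; n=7 → 10; n=8 → 15.
Total orbitals: 1 + 3 + 6 + 10 + 15 = 35.

35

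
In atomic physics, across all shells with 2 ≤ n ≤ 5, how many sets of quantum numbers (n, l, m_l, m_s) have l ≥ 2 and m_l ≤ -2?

For each n in the range, tally the orbitals obeying l ≥ 2 and m_l ≤ -2:
n=3 → 1; n=4 → 3; n=5 → 6.
Orbitals: 1 + 3 + 6 = 10. Including both spin states (m_s = ±1/2) gives 2 × 10 = 20 states.

20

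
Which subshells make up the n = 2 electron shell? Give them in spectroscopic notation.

2s, 2p

For n = 2, l runs from 0 to 1. In spectroscopic notation l = 0,1,2,… ↔ s,p,d,f,g,h,i, so the subshells are 2s, 2p.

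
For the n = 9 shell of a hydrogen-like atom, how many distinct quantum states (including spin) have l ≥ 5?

Per l-value: l=5 → 11; l=6 → 13; l=7 → 15; l=8 → 17.
Orbitals: 11 + 13 + 15 + 17 = 56. Each orbital carries two spin states, so 56 × 2 = 112 states.

112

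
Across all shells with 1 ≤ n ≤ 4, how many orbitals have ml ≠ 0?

Per-shell orbital counts meeting the constraint:
n=2 → 2; n=3 → 6; n=4 → 12.
Total orbitals: 2 + 6 + 12 = 20.

20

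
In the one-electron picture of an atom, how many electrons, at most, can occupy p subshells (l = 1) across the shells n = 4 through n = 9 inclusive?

36

A p subshell (l = 1) exists for every n ≥ 2, so shells n = 4, 5, 6, 7, 8, 9 each contribute one — 6 subshells.
Since each p subshell holds 2(2·1+1) = 6 electrons, the total is 6 × 6 = 36.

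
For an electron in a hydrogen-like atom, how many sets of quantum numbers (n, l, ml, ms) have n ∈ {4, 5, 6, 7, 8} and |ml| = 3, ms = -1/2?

30

Go shell by shell, enumerating (l, ml) with |ml| = 3:
n=4 → 2; n=5 → 4; n=6 → 6; n=7 → 8; n=8 → 10.
Orbitals: 2 + 4 + 6 + 8 + 10 = 30. With ms fixed to -1/2 there is one state per orbital, so 30 states.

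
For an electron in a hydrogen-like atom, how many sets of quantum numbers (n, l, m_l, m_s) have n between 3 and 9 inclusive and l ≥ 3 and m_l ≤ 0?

For each n in the range, tally the orbitals obeying l ≥ 3 and m_l ≤ 0:
n=4 → 4; n=5 → 9; n=6 → 15; n=7 → 22; n=8 → 30; n=9 → 39.
Orbitals: 4 + 9 + 15 + 22 + 30 + 39 = 119. Including both spin states (m_s = ±1/2) gives 2 × 119 = 238 states.

238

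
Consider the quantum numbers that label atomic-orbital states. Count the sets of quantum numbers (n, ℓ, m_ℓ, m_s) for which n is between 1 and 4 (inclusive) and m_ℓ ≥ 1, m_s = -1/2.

10

Work shell by shell — for each n, count the (ℓ, m_ℓ) pairs that satisfy m_ℓ ≥ 1:
n=2 → 1; n=3 → 3; n=4 → 6.
Orbitals: 1 + 3 + 6 = 10. With m_s fixed to -1/2 there is one state per orbital, so 10 states.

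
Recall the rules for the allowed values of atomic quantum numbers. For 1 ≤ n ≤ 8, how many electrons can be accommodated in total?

Total orbitals = 1² + 2² + 3² + 4² + 5² + 6² + 7² + 8² = 204. Doubling for spin gives 408 electrons.

408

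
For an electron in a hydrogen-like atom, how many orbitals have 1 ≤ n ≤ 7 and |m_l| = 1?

42

Per-shell orbital counts meeting the constraint:
n=2 → 2; n=3 → 4; n=4 → 6; n=5 → 8; n=6 → 10; n=7 → 12.
Total orbitals: 2 + 4 + 6 + 8 + 10 + 12 = 42.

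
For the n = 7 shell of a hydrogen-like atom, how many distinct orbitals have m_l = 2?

With n = 7 the allowed l are 0, 1, …, 6.
The (l, m_l) pairs meeting m_l = 2 give: l=2 → 1; l=3 → 1; l=4 → 1; l=5 → 1; l=6 → 1.
Total orbitals: 1 + 1 + 1 + 1 + 1 = 5.

5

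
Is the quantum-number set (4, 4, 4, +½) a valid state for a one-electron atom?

The orbital quantum number must satisfy 0 ≤ l ≤ n−1. With n = 4 the allowed l values are 0, 1, 2, 3, so l = 4 is out of range.

No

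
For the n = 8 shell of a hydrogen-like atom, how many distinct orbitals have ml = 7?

With n = 8 the allowed l are 0, 1, …, 7.
Per l-value: l=7 → 1.
Total orbitals: 1.

1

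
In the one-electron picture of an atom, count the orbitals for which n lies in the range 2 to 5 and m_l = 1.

Work shell by shell — for each n, count the (l, m_l) pairs that satisfy m_l = 1:
n=2 → 1; n=3 → 2; n=4 → 3; n=5 → 4.
Total orbitals: 1 + 2 + 3 + 4 = 10.

10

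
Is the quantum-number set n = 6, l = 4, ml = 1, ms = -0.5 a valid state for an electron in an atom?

Yes

n = 6 is a positive integer. l = 4 satisfies 0 ≤ l ≤ n−1 = 5. ml = 1 lies in the range −l … +l (here −4 … 4). ms = -1/2 is one of ±1/2.
All four constraints are satisfied.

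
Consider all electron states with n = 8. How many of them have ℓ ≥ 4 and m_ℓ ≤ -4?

20

Contributions: ℓ=4 → 1; ℓ=5 → 2; ℓ=6 → 3; ℓ=7 → 4.
Orbitals: 1 + 2 + 3 + 4 = 10. Each orbital carries two spin states, so 10 × 2 = 20 states.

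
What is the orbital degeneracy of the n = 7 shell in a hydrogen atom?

49

The n = 7 shell contains n² = 7² = 49 orbitals.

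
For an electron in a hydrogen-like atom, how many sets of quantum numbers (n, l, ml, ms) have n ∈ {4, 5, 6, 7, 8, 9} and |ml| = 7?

12

Per-shell orbital counts meeting the constraint:
n=8 → 2; n=9 → 4.
Orbitals: 2 + 4 = 6. Including both spin states (ms = ±1/2) gives 2 × 6 = 12 states.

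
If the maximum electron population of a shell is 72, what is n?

2n² = 72 ⇒ n² = 36 ⇒ n = 6.

n = 6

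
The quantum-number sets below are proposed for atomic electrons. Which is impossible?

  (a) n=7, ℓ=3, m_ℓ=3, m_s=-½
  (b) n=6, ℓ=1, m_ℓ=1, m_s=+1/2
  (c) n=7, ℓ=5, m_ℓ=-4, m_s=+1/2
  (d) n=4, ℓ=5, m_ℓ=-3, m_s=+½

(d) has ℓ = 5 ≥ n = 4, violating 0 ≤ ℓ ≤ n−1.
The remaining sets (a), (b), (c) satisfy all four rules.

(d)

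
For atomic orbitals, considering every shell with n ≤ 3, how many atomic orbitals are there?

14

Total orbitals = 1² + 2² + 3² = 14.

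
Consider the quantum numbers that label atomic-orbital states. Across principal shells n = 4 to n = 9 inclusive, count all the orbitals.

271

Shell n has n² orbitals: 4²=16 + 5²=25 + 6²=36 + 7²=49 + 8²=64 + 9²=81 = 271 orbitals.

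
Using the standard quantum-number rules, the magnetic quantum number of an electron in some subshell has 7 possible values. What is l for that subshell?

ml ranges over 2l+1 integers, so 2l+1 = 7 ⇒ l = 3.

l = 3 (f)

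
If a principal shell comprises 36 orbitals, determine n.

n² = 36 ⇒ n = 6.

n = 6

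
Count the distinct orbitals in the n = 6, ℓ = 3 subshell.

7

A subshell has 2ℓ+1 orbitals; with ℓ = 3, that's 7.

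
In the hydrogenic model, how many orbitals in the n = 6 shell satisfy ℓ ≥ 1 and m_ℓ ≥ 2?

The n = 6 shell has ℓ = 0 through 5; check each.
Orbitals with ℓ ≥ 1 and m_ℓ ≥ 2, by ℓ: ℓ=2 → 1; ℓ=3 → 2; ℓ=4 → 3; ℓ=5 → 4.
Total orbitals: 1 + 2 + 3 + 4 = 10.

10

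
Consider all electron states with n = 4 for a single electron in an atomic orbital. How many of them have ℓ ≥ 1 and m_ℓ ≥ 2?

6

With n = 4 the allowed ℓ are 0, 1, …, 3.
Orbitals with ℓ ≥ 1 and m_ℓ ≥ 2, by ℓ: ℓ=2 → 1; ℓ=3 → 2.
Orbitals: 1 + 2 = 3. Each orbital carries two spin states, so 3 × 2 = 6 states.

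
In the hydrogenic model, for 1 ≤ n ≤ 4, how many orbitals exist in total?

Total orbitals = 1² + 2² + 3² + 4² = 30.

30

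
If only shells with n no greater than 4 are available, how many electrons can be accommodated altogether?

Total orbitals = 1² + 2² + 3² + 4² = 30. Doubling for spin gives 60 electrons.

60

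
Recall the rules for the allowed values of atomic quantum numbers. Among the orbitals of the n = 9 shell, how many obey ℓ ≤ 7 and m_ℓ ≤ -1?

28

For n = 9, ℓ ranges over 0 … 8.
Contributions: ℓ=1 → 1; ℓ=2 → 2; ℓ=3 → 3; ℓ=4 → 4; ℓ=5 → 5; ℓ=6 → 6; ℓ=7 → 7.
Total orbitals: 1 + 2 + 3 + 4 + 5 + 6 + 7 = 28.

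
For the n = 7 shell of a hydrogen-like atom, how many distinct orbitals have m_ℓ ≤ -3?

10

Go through ℓ = 0, …, 6 (the values permitted for n = 7).
The (ℓ, m_ℓ) pairs meeting m_ℓ ≤ -3 give: ℓ=3 → 1; ℓ=4 → 2; ℓ=5 → 3; ℓ=6 → 4.
Total orbitals: 1 + 2 + 3 + 4 = 10.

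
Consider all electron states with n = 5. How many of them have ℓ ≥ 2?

42

The n = 5 shell has ℓ = 0 through 4; check each.
Per ℓ-value: ℓ=2 → 5; ℓ=3 → 7; ℓ=4 → 9.
Orbitals: 5 + 7 + 9 = 21. Each orbital carries two spin states, so 21 × 2 = 42 states.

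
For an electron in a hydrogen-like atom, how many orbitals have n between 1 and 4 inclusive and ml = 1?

Per-shell orbital counts meeting the constraint:
n=2 → 1; n=3 → 2; n=4 → 3.
Total orbitals: 1 + 2 + 3 = 6.

6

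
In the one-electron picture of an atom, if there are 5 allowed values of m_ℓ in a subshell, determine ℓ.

ℓ = 2

m_ℓ ranges over 2ℓ+1 integers, so 2ℓ+1 = 5 ⇒ ℓ = 2.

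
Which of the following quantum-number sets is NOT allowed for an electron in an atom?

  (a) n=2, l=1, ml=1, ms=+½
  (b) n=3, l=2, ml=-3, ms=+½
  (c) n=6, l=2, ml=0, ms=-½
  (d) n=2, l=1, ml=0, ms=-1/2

(b) has |ml| = 3 > l = 2, violating −l ≤ ml ≤ l.
The remaining sets (a), (c), (d) satisfy all four rules.

(b)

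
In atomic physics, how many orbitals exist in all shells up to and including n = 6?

Total orbitals = 1² + 2² + 3² + 4² + 5² + 6² = 91.

91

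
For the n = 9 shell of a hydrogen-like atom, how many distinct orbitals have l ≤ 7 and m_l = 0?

The n = 9 shell has l = 0 through 8; check each.
Per l-value: l=0 → 1; l=1 → 1; l=2 → 1; l=3 → 1; l=4 → 1; l=5 → 1; l=6 → 1; l=7 → 1.
Total orbitals: 1 + 1 + 1 + 1 + 1 + 1 + 1 + 1 = 8.

8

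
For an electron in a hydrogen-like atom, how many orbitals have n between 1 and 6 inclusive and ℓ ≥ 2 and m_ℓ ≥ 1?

30

Work shell by shell — for each n, count the (ℓ, m_ℓ) pairs that satisfy ℓ ≥ 2 and m_ℓ ≥ 1:
n=3 → 2; n=4 → 5; n=5 → 9; n=6 → 14.
Total orbitals: 2 + 5 + 9 + 14 = 30.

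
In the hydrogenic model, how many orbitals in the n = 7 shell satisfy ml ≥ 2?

15

Go through l = 0, …, 6 (the values permitted for n = 7).
Orbitals with ml ≥ 2, by l: l=2 → 1; l=3 → 2; l=4 → 3; l=5 → 4; l=6 → 5.
Total orbitals: 1 + 2 + 3 + 4 + 5 = 15.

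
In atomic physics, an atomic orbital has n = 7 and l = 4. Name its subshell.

l = 4 corresponds to the letter 'g', so the subshell is 7g.

7g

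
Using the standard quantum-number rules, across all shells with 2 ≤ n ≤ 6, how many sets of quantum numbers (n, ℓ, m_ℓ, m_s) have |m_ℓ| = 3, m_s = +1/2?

Work shell by shell — for each n, count the (ℓ, m_ℓ) pairs that satisfy |m_ℓ| = 3:
n=4 → 2; n=5 → 4; n=6 → 6.
Orbitals: 2 + 4 + 6 = 12. With m_s fixed to +1/2 there is one state per orbital, so 12 states.

12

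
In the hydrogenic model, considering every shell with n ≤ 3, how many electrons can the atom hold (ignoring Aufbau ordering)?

28

Total orbitals = 1² + 2² + 3² = 14. Doubling for spin gives 28 electrons.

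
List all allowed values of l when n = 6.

l is an integer with 0 ≤ l ≤ n−1, so for n = 6: l = 0, 1, 2, 3, 4, 5.

0, 1, 2, 3, 4, 5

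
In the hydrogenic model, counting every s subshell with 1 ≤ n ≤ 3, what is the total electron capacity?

6

An s subshell (l = 0) exists for every n ≥ 1, so shells n = 1, 2, 3 each contribute one — 3 subshells.
Since each s subshell holds 2(2·0+1) = 2 electrons, the total is 3 × 2 = 6.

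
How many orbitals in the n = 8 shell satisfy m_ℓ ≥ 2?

21

The (ℓ, m_ℓ) pairs meeting m_ℓ ≥ 2 give: ℓ=2 → 1; ℓ=3 → 2; ℓ=4 → 3; ℓ=5 → 4; ℓ=6 → 5; ℓ=7 → 6.
Total orbitals: 1 + 2 + 3 + 4 + 5 + 6 = 21.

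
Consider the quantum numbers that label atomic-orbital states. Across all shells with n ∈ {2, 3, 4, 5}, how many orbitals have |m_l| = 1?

20

For each n in the range, tally the orbitals obeying |m_l| = 1:
n=2 → 2; n=3 → 4; n=4 → 6; n=5 → 8.
Total orbitals: 2 + 4 + 6 + 8 = 20.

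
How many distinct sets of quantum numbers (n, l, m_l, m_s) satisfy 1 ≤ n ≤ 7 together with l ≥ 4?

Work shell by shell — for each n, count the (l, m_l) pairs that satisfy l ≥ 4:
n=5 → 9; n=6 → 20; n=7 → 33.
Orbitals: 9 + 20 + 33 = 62. Including both spin states (m_s = ±1/2) gives 2 × 62 = 124 states.

124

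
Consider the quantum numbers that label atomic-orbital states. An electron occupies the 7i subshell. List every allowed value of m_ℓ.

The 7i subshell has ℓ = 6, and m_ℓ takes every integer from −ℓ to +ℓ. With ℓ = 6 that gives the 13 values -6, -5, -4, -3, -2, -1, 0, 1, 2, 3, 4, 5, 6.

-6, -5, -4, -3, -2, -1, 0, 1, 2, 3, 4, 5, 6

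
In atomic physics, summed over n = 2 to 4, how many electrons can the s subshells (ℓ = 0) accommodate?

6

An s subshell (ℓ = 0) exists for every n ≥ 1, so shells n = 2, 3, 4 each contribute one — 3 subshells.
Since each s subshell holds 2(2·0+1) = 2 electrons, the total is 3 × 2 = 6.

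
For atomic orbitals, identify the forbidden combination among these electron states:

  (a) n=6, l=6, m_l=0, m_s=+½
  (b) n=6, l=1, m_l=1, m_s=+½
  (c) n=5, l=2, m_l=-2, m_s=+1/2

(a) has l = 6 ≥ n = 6, violating 0 ≤ l ≤ n−1.
The remaining sets (b), (c) satisfy all four rules.

(a)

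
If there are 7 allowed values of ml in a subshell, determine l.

l = 3 (f)

ml ranges over 2l+1 integers, so 2l+1 = 7 ⇒ l = 3.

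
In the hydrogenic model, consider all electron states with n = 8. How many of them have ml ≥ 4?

Go through l = 0, …, 7 (the values permitted for n = 8).
Orbitals with ml ≥ 4, by l: l=4 → 1; l=5 → 2; l=6 → 3; l=7 → 4.
Orbitals: 1 + 2 + 3 + 4 = 10. Each orbital carries two spin states, so 10 × 2 = 20 states.

20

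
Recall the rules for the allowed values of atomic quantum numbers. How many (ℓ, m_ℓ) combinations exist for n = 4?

16

The n = 4 shell contains n² = 4² = 16 orbitals.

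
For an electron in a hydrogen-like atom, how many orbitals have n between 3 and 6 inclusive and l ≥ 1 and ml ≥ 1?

34

Count contributing orbitals for each principal shell:
n=3 → 3; n=4 → 6; n=5 → 10; n=6 → 15.
Total orbitals: 3 + 6 + 10 + 15 = 34.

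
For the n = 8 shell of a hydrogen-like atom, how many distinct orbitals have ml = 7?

1

The n = 8 shell has l = 0 through 7; check each.
The (l, ml) pairs meeting ml = 7 give: l=7 → 1.
Total orbitals: 1.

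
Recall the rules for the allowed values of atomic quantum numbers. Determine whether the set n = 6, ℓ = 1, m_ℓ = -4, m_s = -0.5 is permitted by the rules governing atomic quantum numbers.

The magnetic quantum number must satisfy −ℓ ≤ m_ℓ ≤ ℓ. With ℓ = 1, m_ℓ can only be -1, 0, 1, so m_ℓ = -4 is forbidden.

Not allowed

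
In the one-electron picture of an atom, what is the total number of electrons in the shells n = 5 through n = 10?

Shell n has n² orbitals: 5²=25 + 6²=36 + 7²=49 + 8²=64 + 9²=81 + 10²=100 = 355 orbitals.
Two spin states per orbital: 2 × 355 = 710 electrons.

710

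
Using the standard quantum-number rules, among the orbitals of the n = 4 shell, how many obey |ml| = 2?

4

With n = 4 the allowed l are 0, 1, …, 3.
Per l-value: l=2 → 2; l=3 → 2.
Total orbitals: 2 + 2 = 4.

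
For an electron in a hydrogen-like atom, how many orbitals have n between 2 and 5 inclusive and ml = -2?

6

For each n in the range, tally the orbitals obeying ml = -2:
n=3 → 1; n=4 → 2; n=5 → 3.
Total orbitals: 1 + 2 + 3 = 6.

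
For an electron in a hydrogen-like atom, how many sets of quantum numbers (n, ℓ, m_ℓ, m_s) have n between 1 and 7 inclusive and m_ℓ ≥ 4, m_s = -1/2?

Work shell by shell — for each n, count the (ℓ, m_ℓ) pairs that satisfy m_ℓ ≥ 4:
n=5 → 1; n=6 → 3; n=7 → 6.
Orbitals: 1 + 3 + 6 = 10. With m_s fixed to -1/2 there is one state per orbital, so 10 states.

10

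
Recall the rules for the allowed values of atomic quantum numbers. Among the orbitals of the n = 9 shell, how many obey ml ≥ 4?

15

Go through l = 0, …, 8 (the values permitted for n = 9).
Contributions: l=4 → 1; l=5 → 2; l=6 → 3; l=7 → 4; l=8 → 5.
Total orbitals: 1 + 2 + 3 + 4 + 5 = 15.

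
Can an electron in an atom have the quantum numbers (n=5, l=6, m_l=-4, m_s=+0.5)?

Not allowed

The orbital quantum number must satisfy 0 ≤ l ≤ n−1. With n = 5 the allowed l values are 0, 1, 2, 3, 4, so l = 6 is out of range.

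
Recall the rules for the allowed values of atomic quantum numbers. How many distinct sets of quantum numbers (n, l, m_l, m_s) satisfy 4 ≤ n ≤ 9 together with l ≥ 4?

Count contributing orbitals for each principal shell:
n=5 → 9; n=6 → 20; n=7 → 33; n=8 → 48; n=9 → 65.
Orbitals: 9 + 20 + 33 + 48 + 65 = 175. Including both spin states (m_s = ±1/2) gives 2 × 175 = 350 states.

350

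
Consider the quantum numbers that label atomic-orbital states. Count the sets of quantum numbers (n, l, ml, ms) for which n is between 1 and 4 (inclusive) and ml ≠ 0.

Per-shell orbital counts meeting the constraint:
n=2 → 2; n=3 → 6; n=4 → 12.
Orbitals: 2 + 6 + 12 = 20. Including both spin states (ms = ±1/2) gives 2 × 20 = 40 states.

40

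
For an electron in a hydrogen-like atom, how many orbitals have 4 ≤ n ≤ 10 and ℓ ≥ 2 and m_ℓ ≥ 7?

10

Go shell by shell, enumerating (ℓ, m_ℓ) with ℓ ≥ 2 and m_ℓ ≥ 7:
n=8 → 1; n=9 → 3; n=10 → 6.
Total orbitals: 1 + 3 + 6 = 10.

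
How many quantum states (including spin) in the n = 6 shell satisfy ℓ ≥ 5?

22

With n = 6 the allowed ℓ are 0, 1, …, 5.
Per ℓ-value: ℓ=5 → 11.
Orbitals: 11. Each orbital carries two spin states, so 11 × 2 = 22 states.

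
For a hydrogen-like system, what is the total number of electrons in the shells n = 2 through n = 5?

Shell n has n² orbitals: 2²=4 + 3²=9 + 4²=16 + 5²=25 = 54 orbitals.
Two spin states per orbital: 2 × 54 = 108 electrons.

108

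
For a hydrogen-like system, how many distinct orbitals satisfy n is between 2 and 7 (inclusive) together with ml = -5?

Work shell by shell — for each n, count the (l, ml) pairs that satisfy ml = -5:
n=6 → 1; n=7 → 2.
Total orbitals: 1 + 2 = 3.

3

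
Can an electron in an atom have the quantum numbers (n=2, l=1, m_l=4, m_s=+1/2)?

The magnetic quantum number must satisfy −l ≤ m_l ≤ l. With l = 1, m_l can only be -1, 0, 1, so m_l = 4 is forbidden.

Not allowed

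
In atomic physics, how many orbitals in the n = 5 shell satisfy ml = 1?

The n = 5 shell has l = 0 through 4; check each.
Orbitals with ml = 1, by l: l=1 → 1; l=2 → 1; l=3 → 1; l=4 → 1.
Total orbitals: 1 + 1 + 1 + 1 = 4.

4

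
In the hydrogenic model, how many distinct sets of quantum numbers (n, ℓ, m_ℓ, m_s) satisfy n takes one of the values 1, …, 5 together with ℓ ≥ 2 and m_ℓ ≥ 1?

Go shell by shell, enumerating (ℓ, m_ℓ) with ℓ ≥ 2 and m_ℓ ≥ 1:
n=3 → 2; n=4 → 5; n=5 → 9.
Orbitals: 2 + 5 + 9 = 16. Including both spin states (m_s = ±1/2) gives 2 × 16 = 32 states.

32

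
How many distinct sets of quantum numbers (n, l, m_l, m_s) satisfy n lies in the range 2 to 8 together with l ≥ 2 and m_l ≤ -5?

20

Go shell by shell, enumerating (l, m_l) with l ≥ 2 and m_l ≤ -5:
n=6 → 1; n=7 → 3; n=8 → 6.
Orbitals: 1 + 3 + 6 = 10. Including both spin states (m_s = ±1/2) gives 2 × 10 = 20 states.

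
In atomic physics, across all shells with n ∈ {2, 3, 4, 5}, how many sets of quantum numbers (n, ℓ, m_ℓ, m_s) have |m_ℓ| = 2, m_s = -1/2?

Work shell by shell — for each n, count the (ℓ, m_ℓ) pairs that satisfy |m_ℓ| = 2:
n=3 → 2; n=4 → 4; n=5 → 6.
Orbitals: 2 + 4 + 6 = 12. With m_s fixed to -1/2 there is one state per orbital, so 12 states.

12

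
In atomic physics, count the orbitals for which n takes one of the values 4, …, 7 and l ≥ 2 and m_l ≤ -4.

10

Per-shell orbital counts meeting the constraint:
n=5 → 1; n=6 → 3; n=7 → 6.
Total orbitals: 1 + 3 + 6 = 10.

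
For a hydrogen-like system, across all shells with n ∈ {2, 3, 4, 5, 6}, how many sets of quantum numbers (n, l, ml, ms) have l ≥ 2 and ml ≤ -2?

40

Go shell by shell, enumerating (l, ml) with l ≥ 2 and ml ≤ -2:
n=3 → 1; n=4 → 3; n=5 → 6; n=6 → 10.
Orbitals: 1 + 3 + 6 + 10 = 20. Including both spin states (ms = ±1/2) gives 2 × 20 = 40 states.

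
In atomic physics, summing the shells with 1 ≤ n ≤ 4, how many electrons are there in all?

Shell n has n² orbitals: 1²=1 + 2²=4 + 3²=9 + 4²=16 = 30 orbitals.
Two spin states per orbital: 2 × 30 = 60 electrons.

60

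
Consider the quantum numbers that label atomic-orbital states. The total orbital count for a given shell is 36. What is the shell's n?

n = 6

n² = 36 ⇒ n = 6.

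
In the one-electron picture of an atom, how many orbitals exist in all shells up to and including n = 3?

14

Total orbitals = 1² + 2² + 3² = 14.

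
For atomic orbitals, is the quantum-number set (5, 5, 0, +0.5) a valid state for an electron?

The orbital quantum number must satisfy 0 ≤ ℓ ≤ n−1. With n = 5 the allowed ℓ values are 0, 1, 2, 3, 4, so ℓ = 5 is out of range.

Not allowed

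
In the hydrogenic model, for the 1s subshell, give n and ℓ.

n = 1, ℓ = 0

The leading integer gives n = 1; the letter 's' means ℓ = 0.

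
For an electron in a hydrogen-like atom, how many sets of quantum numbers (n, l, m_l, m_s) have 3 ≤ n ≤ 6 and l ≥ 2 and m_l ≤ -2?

40

Go shell by shell, enumerating (l, m_l) with l ≥ 2 and m_l ≤ -2:
n=3 → 1; n=4 → 3; n=5 → 6; n=6 → 10.
Orbitals: 1 + 3 + 6 + 10 = 20. Including both spin states (m_s = ±1/2) gives 2 × 20 = 40 states.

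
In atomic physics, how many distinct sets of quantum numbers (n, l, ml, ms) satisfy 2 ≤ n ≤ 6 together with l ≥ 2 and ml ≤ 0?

80

Go shell by shell, enumerating (l, ml) with l ≥ 2 and ml ≤ 0:
n=3 → 3; n=4 → 7; n=5 → 12; n=6 → 18.
Orbitals: 3 + 7 + 12 + 18 = 40. Including both spin states (ms = ±1/2) gives 2 × 40 = 80 states.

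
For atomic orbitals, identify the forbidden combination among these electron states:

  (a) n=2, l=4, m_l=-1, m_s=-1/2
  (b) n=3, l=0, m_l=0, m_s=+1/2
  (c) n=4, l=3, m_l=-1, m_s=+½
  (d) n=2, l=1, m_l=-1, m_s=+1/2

(a) has l = 4 ≥ n = 2, violating 0 ≤ l ≤ n−1.
The remaining sets (b), (c), (d) satisfy all four rules.

(a)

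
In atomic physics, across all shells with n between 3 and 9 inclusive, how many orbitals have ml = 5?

Count contributing orbitals for each principal shell:
n=6 → 1; n=7 → 2; n=8 → 3; n=9 → 4.
Total orbitals: 1 + 2 + 3 + 4 = 10.

10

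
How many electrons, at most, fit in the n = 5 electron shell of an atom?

50

A shell holds 2n² electrons: 2 × 5² = 2 × 25 = 50.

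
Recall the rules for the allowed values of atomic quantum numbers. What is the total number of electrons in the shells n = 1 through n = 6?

182

Shell n has n² orbitals: 1²=1 + 2²=4 + 3²=9 + 4²=16 + 5²=25 + 6²=36 = 91 orbitals.
Two spin states per orbital: 2 × 91 = 182 electrons.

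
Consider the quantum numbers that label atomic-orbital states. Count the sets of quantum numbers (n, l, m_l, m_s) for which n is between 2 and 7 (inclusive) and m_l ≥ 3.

40

Go shell by shell, enumerating (l, m_l) with m_l ≥ 3:
n=4 → 1; n=5 → 3; n=6 → 6; n=7 → 10.
Orbitals: 1 + 3 + 6 + 10 = 20. Including both spin states (m_s = ±1/2) gives 2 × 20 = 40 states.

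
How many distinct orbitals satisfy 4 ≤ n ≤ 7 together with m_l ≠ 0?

For each n in the range, tally the orbitals obeying m_l ≠ 0:
n=4 → 12; n=5 → 20; n=6 → 30; n=7 → 42.
Total orbitals: 12 + 20 + 30 + 42 = 104.

104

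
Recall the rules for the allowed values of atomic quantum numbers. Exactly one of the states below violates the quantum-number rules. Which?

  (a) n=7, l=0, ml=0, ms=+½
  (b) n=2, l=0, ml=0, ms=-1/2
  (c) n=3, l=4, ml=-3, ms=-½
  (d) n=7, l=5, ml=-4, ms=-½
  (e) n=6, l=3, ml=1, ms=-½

(c)

(c) has l = 4 ≥ n = 3, violating 0 ≤ l ≤ n−1.
The remaining sets (a), (b), (d), (e) satisfy all four rules.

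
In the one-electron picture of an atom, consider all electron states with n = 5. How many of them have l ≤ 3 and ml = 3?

2

Contributions: l=3 → 1.
Orbitals: 1. Each orbital carries two spin states, so 1 × 2 = 2 states.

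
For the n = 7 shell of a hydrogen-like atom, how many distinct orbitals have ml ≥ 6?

1

Go through l = 0, …, 6 (the values permitted for n = 7).
Per l-value: l=6 → 1.
Total orbitals: 1.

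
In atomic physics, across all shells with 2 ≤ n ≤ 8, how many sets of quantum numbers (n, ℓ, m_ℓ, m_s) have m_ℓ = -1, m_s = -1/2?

28

For each n in the range, tally the orbitals obeying m_ℓ = -1:
n=2 → 1; n=3 → 2; n=4 → 3; n=5 → 4; n=6 → 5; n=7 → 6; n=8 → 7.
Orbitals: 1 + 2 + 3 + 4 + 5 + 6 + 7 = 28. With m_s fixed to -1/2 there is one state per orbital, so 28 states.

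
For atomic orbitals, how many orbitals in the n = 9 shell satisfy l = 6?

For n = 9, l ranges over 0 … 8.
Orbitals with l = 6, by l: l=6 → 13.
Total orbitals: 13.

13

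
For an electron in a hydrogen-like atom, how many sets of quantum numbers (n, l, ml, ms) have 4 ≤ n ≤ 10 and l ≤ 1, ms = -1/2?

28

Count contributing orbitals for each principal shell:
n=4 → 4; n=5 → 4; n=6 → 4; n=7 → 4; n=8 → 4; n=9 → 4; n=10 → 4.
Orbitals: 4 + 4 + 4 + 4 + 4 + 4 + 4 = 28. With ms fixed to -1/2 there is one state per orbital, so 28 states.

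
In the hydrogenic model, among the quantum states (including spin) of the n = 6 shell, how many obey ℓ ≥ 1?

With n = 6 the allowed ℓ are 0, 1, …, 5.
The (ℓ, m_ℓ) pairs meeting ℓ ≥ 1 give: ℓ=1 → 3; ℓ=2 → 5; ℓ=3 → 7; ℓ=4 → 9; ℓ=5 → 11.
Orbitals: 3 + 5 + 7 + 9 + 11 = 35. Each orbital carries two spin states, so 35 × 2 = 70 states.

70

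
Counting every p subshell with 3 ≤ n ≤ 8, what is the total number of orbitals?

18

A p subshell (ℓ = 1) exists for every n ≥ 2, so shells n = 3, 4, 5, 6, 7, 8 each contribute one — 6 subshells.
Since each p subshell has 2·1+1 = 3 orbitals, the total is 6 × 3 = 18.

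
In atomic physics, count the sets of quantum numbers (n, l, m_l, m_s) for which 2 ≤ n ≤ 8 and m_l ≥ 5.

20

Per-shell orbital counts meeting the constraint:
n=6 → 1; n=7 → 3; n=8 → 6.
Orbitals: 1 + 3 + 6 = 10. Including both spin states (m_s = ±1/2) gives 2 × 10 = 20 states.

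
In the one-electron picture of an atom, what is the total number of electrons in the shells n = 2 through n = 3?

26

Shell n has n² orbitals: 2²=4 + 3²=9 = 13 orbitals.
Two spin states per orbital: 2 × 13 = 26 electrons.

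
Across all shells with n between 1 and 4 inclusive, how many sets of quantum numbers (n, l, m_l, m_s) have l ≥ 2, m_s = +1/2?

17

Per-shell orbital counts meeting the constraint:
n=3 → 5; n=4 → 12.
Orbitals: 5 + 12 = 17. With m_s fixed to +1/2 there is one state per orbital, so 17 states.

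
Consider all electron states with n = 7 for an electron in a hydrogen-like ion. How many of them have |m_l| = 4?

12

The n = 7 shell has l = 0 through 6; check each.
Orbitals with |m_l| = 4, by l: l=4 → 2; l=5 → 2; l=6 → 2.
Orbitals: 2 + 2 + 2 = 6. Each orbital carries two spin states, so 6 × 2 = 12 states.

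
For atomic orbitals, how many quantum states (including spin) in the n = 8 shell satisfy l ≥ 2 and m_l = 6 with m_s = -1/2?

2

For n = 8, l ranges over 0 … 7.
Contributions: l=6 → 1; l=7 → 1.
Orbitals: 1 + 1 = 2. With m_s fixed to a single value there is one state per orbital, giving 2 states.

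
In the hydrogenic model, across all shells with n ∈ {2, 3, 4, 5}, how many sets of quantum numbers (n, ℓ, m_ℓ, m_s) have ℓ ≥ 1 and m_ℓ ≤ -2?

Work shell by shell — for each n, count the (ℓ, m_ℓ) pairs that satisfy ℓ ≥ 1 and m_ℓ ≤ -2:
n=3 → 1; n=4 → 3; n=5 → 6.
Orbitals: 1 + 3 + 6 = 10. Including both spin states (m_s = ±1/2) gives 2 × 10 = 20 states.

20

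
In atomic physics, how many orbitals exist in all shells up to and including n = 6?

Total orbitals = 1² + 2² + 3² + 4² + 5² + 6² = 91.

91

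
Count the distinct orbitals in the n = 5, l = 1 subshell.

3

A subshell has 2l+1 orbitals; with l = 1, that's 3.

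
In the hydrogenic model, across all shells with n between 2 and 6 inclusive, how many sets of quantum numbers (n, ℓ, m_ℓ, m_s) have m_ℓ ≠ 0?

140

Count contributing orbitals for each principal shell:
n=2 → 2; n=3 → 6; n=4 → 12; n=5 → 20; n=6 → 30.
Orbitals: 2 + 6 + 12 + 20 + 30 = 70. Including both spin states (m_s = ±1/2) gives 2 × 70 = 140 states.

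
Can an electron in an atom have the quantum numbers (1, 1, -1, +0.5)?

No

The orbital quantum number must satisfy 0 ≤ l ≤ n−1. With n = 1 the allowed l values are 0, so l = 1 is out of range.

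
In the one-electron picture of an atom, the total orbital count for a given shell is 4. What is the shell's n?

n² = 4 ⇒ n = 2.

n = 2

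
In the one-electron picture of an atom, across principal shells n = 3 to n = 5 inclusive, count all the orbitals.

Shell n has n² orbitals: 3²=9 + 4²=16 + 5²=25 = 50 orbitals.

50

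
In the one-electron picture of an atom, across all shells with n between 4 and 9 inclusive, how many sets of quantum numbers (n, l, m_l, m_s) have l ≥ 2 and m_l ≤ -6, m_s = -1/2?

Count contributing orbitals for each principal shell:
n=7 → 1; n=8 → 3; n=9 → 6.
Orbitals: 1 + 3 + 6 = 10. With m_s fixed to -1/2 there is one state per orbital, so 10 states.

10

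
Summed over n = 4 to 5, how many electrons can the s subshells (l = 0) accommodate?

4

An s subshell (l = 0) exists for every n ≥ 1, so shells n = 4, 5 each contribute one — 2 subshells.
Since each s subshell holds 2(2·0+1) = 2 electrons, the total is 2 × 2 = 4.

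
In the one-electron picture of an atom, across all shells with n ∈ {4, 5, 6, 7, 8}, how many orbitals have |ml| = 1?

50

For each n in the range, tally the orbitals obeying |ml| = 1:
n=4 → 6; n=5 → 8; n=6 → 10; n=7 → 12; n=8 → 14.
Total orbitals: 6 + 8 + 10 + 12 + 14 = 50.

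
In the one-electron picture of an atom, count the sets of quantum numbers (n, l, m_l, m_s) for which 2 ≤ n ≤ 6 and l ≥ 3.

100

Per-shell orbital counts meeting the constraint:
n=4 → 7; n=5 → 16; n=6 → 27.
Orbitals: 7 + 16 + 27 = 50. Including both spin states (m_s = ±1/2) gives 2 × 50 = 100 states.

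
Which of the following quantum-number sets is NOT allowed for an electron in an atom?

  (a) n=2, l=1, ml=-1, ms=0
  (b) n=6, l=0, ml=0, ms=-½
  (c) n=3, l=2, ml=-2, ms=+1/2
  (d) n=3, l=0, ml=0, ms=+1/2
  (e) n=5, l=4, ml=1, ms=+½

(a)

(a) has ms = 0, but an electron's spin must be ±1/2.
The remaining sets (b), (c), (d), (e) satisfy all four rules.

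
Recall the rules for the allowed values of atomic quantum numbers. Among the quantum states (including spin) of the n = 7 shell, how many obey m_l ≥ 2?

30

The n = 7 shell has l = 0 through 6; check each.
Contributions: l=2 → 1; l=3 → 2; l=4 → 3; l=5 → 4; l=6 → 5.
Orbitals: 1 + 2 + 3 + 4 + 5 = 15. Each orbital carries two spin states, so 15 × 2 = 30 states.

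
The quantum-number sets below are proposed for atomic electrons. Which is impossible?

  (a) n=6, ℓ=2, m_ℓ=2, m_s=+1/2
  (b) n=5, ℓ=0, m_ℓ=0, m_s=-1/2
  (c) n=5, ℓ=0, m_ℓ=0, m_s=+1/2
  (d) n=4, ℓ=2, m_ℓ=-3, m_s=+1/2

(d)

(d) has |m_ℓ| = 3 > ℓ = 2, violating −ℓ ≤ m_ℓ ≤ ℓ.
The remaining sets (a), (b), (c) satisfy all four rules.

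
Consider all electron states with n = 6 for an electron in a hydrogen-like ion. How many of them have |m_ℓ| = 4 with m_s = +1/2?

With n = 6 the allowed ℓ are 0, 1, …, 5.
Per ℓ-value: ℓ=4 → 2; ℓ=5 → 2.
Orbitals: 2 + 2 = 4. With m_s fixed to a single value there is one state per orbital, giving 4 states.

4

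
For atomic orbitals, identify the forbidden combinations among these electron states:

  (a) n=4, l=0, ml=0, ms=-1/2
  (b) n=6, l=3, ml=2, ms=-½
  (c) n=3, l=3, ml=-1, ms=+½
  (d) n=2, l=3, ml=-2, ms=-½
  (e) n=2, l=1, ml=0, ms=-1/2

(c) has l = 3 ≥ n = 3, violating 0 ≤ l ≤ n−1.
(d) has l = 3 ≥ n = 2, violating 0 ≤ l ≤ n−1.
The remaining sets (a), (b), (e) satisfy all four rules.

(c) and (d)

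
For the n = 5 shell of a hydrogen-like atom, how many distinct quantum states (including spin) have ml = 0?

With n = 5 the allowed l are 0, 1, …, 4.
Contributions: l=0 → 1; l=1 → 1; l=2 → 1; l=3 → 1; l=4 → 1.
Orbitals: 1 + 1 + 1 + 1 + 1 = 5. Each orbital carries two spin states, so 5 × 2 = 10 states.

10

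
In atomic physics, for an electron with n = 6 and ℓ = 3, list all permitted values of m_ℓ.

m_ℓ takes every integer from −ℓ to +ℓ. With ℓ = 3 that gives the 7 values -3, -2, -1, 0, 1, 2, 3.

-3, -2, -1, 0, 1, 2, 3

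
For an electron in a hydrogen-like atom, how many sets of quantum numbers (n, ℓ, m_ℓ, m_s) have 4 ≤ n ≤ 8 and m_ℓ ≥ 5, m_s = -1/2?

10

Work shell by shell — for each n, count the (ℓ, m_ℓ) pairs that satisfy m_ℓ ≥ 5:
n=6 → 1; n=7 → 3; n=8 → 6.
Orbitals: 1 + 3 + 6 = 10. With m_s fixed to -1/2 there is one state per orbital, so 10 states.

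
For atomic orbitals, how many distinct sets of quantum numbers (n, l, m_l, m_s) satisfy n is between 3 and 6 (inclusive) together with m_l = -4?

6

Work shell by shell — for each n, count the (l, m_l) pairs that satisfy m_l = -4:
n=5 → 1; n=6 → 2.
Orbitals: 1 + 2 = 3. Including both spin states (m_s = ±1/2) gives 2 × 3 = 6 states.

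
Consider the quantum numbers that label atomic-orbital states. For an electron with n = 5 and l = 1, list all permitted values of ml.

-1, 0, 1

ml takes every integer from −l to +l. With l = 1 that gives the 3 values -1, 0, 1.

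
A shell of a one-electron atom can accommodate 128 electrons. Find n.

2n² = 128 ⇒ n² = 64 ⇒ n = 8.

n = 8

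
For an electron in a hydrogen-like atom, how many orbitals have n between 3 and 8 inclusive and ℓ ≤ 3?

89

Work shell by shell — for each n, count the (ℓ, m_ℓ) pairs that satisfy ℓ ≤ 3:
n=3 → 9; n=4 → 16; n=5 → 16; n=6 → 16; n=7 → 16; n=8 → 16.
Total orbitals: 9 + 16 + 16 + 16 + 16 + 16 = 89.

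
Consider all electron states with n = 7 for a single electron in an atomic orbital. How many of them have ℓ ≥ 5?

48

Orbitals with ℓ ≥ 5, by ℓ: ℓ=5 → 11; ℓ=6 → 13.
Orbitals: 11 + 13 = 24. Each orbital carries two spin states, so 24 × 2 = 48 states.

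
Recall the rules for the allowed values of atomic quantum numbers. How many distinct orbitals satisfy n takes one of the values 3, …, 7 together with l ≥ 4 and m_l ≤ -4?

10

Per-shell orbital counts meeting the constraint:
n=5 → 1; n=6 → 3; n=7 → 6.
Total orbitals: 1 + 3 + 6 = 10.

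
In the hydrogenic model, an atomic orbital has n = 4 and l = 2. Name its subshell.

4d

l = 2 corresponds to the letter 'd', so the subshell is 4d.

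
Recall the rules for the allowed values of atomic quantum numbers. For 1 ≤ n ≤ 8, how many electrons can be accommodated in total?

408

Total orbitals = 1² + 2² + 3² + 4² + 5² + 6² + 7² + 8² = 204. Doubling for spin gives 408 electrons.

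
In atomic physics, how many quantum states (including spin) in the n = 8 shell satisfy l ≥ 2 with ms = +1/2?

For n = 8, l ranges over 0 … 7.
Per l-value: l=2 → 5; l=3 → 7; l=4 → 9; l=5 → 11; l=6 → 13; l=7 → 15.
Orbitals: 5 + 7 + 9 + 11 + 13 + 15 = 60. With ms fixed to a single value there is one state per orbital, giving 60 states.

60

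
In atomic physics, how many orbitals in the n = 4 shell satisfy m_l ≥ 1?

6

Go through l = 0, …, 3 (the values permitted for n = 4).
Orbitals with m_l ≥ 1, by l: l=1 → 1; l=2 → 2; l=3 → 3.
Total orbitals: 1 + 2 + 3 = 6.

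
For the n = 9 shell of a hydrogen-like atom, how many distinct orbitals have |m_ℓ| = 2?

Go through ℓ = 0, …, 8 (the values permitted for n = 9).
The (ℓ, m_ℓ) pairs meeting |m_ℓ| = 2 give: ℓ=2 → 2; ℓ=3 → 2; ℓ=4 → 2; ℓ=5 → 2; ℓ=6 → 2; ℓ=7 → 2; ℓ=8 → 2.
Total orbitals: 2 + 2 + 2 + 2 + 2 + 2 + 2 = 14.

14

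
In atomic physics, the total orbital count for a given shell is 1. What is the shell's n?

n = 1

n² = 1 ⇒ n = 1.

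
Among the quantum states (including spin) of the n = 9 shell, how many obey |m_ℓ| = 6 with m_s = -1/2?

For n = 9, ℓ ranges over 0 … 8.
Contributions: ℓ=6 → 2; ℓ=7 → 2; ℓ=8 → 2.
Orbitals: 2 + 2 + 2 = 6. With m_s fixed to a single value there is one state per orbital, giving 6 states.

6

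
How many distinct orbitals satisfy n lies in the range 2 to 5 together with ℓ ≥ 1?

50

Treat each shell separately and count matching orbitals:
n=2 → 3; n=3 → 8; n=4 → 15; n=5 → 24.
Total orbitals: 3 + 8 + 15 + 24 = 50.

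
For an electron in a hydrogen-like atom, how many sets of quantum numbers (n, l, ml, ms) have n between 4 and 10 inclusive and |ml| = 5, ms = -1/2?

30

Go shell by shell, enumerating (l, ml) with |ml| = 5:
n=6 → 2; n=7 → 4; n=8 → 6; n=9 → 8; n=10 → 10.
Orbitals: 2 + 4 + 6 + 8 + 10 = 30. With ms fixed to -1/2 there is one state per orbital, so 30 states.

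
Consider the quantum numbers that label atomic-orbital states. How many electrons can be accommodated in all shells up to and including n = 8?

Total orbitals = 1² + 2² + 3² + 4² + 5² + 6² + 7² + 8² = 204. Doubling for spin gives 408 electrons.

408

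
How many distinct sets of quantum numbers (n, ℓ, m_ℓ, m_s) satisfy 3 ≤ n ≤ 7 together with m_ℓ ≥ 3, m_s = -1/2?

Treat each shell separately and count matching orbitals:
n=4 → 1; n=5 → 3; n=6 → 6; n=7 → 10.
Orbitals: 1 + 3 + 6 + 10 = 20. With m_s fixed to -1/2 there is one state per orbital, so 20 states.

20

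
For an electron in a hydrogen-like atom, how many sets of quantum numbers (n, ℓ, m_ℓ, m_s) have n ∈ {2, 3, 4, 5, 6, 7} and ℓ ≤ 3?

154

Per-shell orbital counts meeting the constraint:
n=2 → 4; n=3 → 9; n=4 → 16; n=5 → 16; n=6 → 16; n=7 → 16.
Orbitals: 4 + 9 + 16 + 16 + 16 + 16 = 77. Including both spin states (m_s = ±1/2) gives 2 × 77 = 154 states.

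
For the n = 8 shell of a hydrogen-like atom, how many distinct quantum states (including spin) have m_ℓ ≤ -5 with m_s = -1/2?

Contributions: ℓ=5 → 1; ℓ=6 → 2; ℓ=7 → 3.
Orbitals: 1 + 2 + 3 = 6. With m_s fixed to a single value there is one state per orbital, giving 6 states.

6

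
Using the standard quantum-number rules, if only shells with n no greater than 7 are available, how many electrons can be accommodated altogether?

280

Total orbitals = 1² + 2² + 3² + 4² + 5² + 6² + 7² = 140. Doubling for spin gives 280 electrons.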